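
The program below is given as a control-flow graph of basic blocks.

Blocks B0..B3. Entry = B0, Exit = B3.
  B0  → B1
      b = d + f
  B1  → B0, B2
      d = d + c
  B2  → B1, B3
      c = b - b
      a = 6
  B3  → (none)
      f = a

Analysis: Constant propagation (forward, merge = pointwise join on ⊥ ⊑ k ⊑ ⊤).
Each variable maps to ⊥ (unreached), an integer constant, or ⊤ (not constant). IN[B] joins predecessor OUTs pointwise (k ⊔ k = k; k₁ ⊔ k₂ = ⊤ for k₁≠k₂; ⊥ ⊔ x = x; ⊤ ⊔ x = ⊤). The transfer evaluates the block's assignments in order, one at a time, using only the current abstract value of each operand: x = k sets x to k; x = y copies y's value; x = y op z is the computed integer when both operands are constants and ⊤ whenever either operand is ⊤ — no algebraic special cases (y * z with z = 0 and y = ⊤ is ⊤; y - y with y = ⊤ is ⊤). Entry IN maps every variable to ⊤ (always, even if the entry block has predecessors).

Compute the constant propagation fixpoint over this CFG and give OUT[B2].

Answer: {a: 6, b: ⊤, c: ⊤, d: ⊤, e: ⊤, f: ⊤}

Trace:
Fixpoint table:
  B0: | IN=(all ⊤) | OUT=(all ⊤)
  B1: | IN=(all ⊤) | OUT=(all ⊤)
  B2: | IN=(all ⊤) | OUT={a:6; rest ⊤}
  B3: | IN={a:6; rest ⊤} | OUT={a:6, f:6; rest ⊤}

Merge at B2: IN[B2] = OUT[B1] = {a: ⊤, b: ⊤, c: ⊤, d: ⊤, e: ⊤, f: ⊤}
Applying B2's transfer function to that IN value gives OUT[B2] (row B2 above).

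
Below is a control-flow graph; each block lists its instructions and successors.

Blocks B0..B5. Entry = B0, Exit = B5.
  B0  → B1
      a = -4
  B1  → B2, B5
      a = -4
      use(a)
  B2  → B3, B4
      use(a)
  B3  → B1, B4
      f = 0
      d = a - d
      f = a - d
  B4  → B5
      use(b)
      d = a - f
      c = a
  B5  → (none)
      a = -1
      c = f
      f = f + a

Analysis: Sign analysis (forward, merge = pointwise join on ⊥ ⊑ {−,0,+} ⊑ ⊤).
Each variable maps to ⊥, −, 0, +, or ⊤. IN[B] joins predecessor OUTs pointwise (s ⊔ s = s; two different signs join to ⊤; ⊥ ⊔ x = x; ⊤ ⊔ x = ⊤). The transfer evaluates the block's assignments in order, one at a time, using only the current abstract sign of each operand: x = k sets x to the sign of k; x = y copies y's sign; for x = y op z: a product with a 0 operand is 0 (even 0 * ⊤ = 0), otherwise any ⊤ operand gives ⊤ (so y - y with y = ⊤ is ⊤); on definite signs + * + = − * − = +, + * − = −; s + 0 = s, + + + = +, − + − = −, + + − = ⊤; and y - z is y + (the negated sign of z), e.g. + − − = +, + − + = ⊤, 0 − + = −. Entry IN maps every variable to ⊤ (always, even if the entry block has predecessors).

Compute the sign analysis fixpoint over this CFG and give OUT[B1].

Answer: {a: -, b: ⊤, c: ⊤, d: ⊤, e: ⊤, f: ⊤}

Derivation:
Converged values:
  B0:   IN=(all ⊤)   OUT={a:-; rest ⊤}
  B1:   IN={a:-; rest ⊤}   OUT={a:-; rest ⊤}
  B2:   IN={a:-; rest ⊤}   OUT={a:-; rest ⊤}
  B3:   IN={a:-; rest ⊤}   OUT={a:-; rest ⊤}
  B4:   IN={a:-; rest ⊤}   OUT={a:-, c:-; rest ⊤}
  B5:   IN={a:-; rest ⊤}   OUT={a:-; rest ⊤}

Merge at B1: IN[B1] = OUT[B0] ⊔ OUT[B3] = {a: -, b: ⊤, c: ⊤, d: ⊤, e: ⊤, f: ⊤}
Applying B1's transfer function to that IN value gives OUT[B1] (row B1 above).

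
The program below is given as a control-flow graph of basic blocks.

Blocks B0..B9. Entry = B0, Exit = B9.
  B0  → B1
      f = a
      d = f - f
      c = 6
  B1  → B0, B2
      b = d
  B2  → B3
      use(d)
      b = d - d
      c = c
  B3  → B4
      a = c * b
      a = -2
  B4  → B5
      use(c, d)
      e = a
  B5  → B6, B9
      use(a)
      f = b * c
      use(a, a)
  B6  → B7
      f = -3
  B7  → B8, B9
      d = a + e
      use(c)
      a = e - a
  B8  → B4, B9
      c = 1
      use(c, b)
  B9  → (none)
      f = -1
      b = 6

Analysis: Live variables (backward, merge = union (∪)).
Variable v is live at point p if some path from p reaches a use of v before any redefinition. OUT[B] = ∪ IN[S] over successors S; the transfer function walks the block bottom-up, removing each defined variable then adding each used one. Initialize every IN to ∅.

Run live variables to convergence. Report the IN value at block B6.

Answer: {a, b, c, e}

Working:
Per-block solution:
  B0:  IN={a}  OUT={a, c, d}
  B1:  IN={a, c, d}  OUT={a, c, d}
  B2:  IN={c, d}  OUT={b, c, d}
  B3:  IN={b, c, d}  OUT={a, b, c, d}
  B4:  IN={a, b, c, d}  OUT={a, b, c, e}
  B5:  IN={a, b, c, e}  OUT={a, b, c, e}
  B6:  IN={a, b, c, e}  OUT={a, b, c, e}
  B7:  IN={a, b, c, e}  OUT={a, b, d}
  B8:  IN={a, b, d}  OUT={a, b, c, d}
  B9:  IN={}  OUT={}

Merge at B6: OUT[B6] = IN[B7] = {a, b, c, e}
Applying B6's transfer function to that OUT value gives IN[B6] (row B6 above).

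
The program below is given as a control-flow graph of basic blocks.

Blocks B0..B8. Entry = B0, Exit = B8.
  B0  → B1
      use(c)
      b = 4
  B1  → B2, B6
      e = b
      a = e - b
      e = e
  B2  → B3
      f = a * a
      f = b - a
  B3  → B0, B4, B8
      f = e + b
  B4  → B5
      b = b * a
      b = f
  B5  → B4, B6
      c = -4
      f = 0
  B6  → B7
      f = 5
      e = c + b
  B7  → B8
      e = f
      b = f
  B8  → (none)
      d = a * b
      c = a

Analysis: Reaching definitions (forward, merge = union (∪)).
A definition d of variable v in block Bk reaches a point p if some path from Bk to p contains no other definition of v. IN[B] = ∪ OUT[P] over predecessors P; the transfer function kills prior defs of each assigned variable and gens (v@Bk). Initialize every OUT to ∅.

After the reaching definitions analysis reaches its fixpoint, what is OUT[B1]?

Answer: {a@B1, b@B0, e@B1, f@B3}

Trace:
Converged values:
  B0:   IN={a@B1, b@B0, e@B1, f@B3}   OUT={a@B1, b@B0, e@B1, f@B3}
  B1:   IN={a@B1, b@B0, e@B1, f@B3}   OUT={a@B1, b@B0, e@B1, f@B3}
  B2:   IN={a@B1, b@B0, e@B1, f@B3}   OUT={a@B1, b@B0, e@B1, f@B2}
  B3:   IN={a@B1, b@B0, e@B1, f@B2}   OUT={a@B1, b@B0, e@B1, f@B3}
  B4:   IN={a@B1, b@B0, b@B4, c@B5, e@B1, f@B3, f@B5}   OUT={a@B1, b@B4, c@B5, e@B1, f@B3, f@B5}
  B5:   IN={a@B1, b@B4, c@B5, e@B1, f@B3, f@B5}   OUT={a@B1, b@B4, c@B5, e@B1, f@B5}
  B6:   IN={a@B1, b@B0, b@B4, c@B5, e@B1, f@B3, f@B5}   OUT={a@B1, b@B0, b@B4, c@B5, e@B6, f@B6}
  B7:   IN={a@B1, b@B0, b@B4, c@B5, e@B6, f@B6}   OUT={a@B1, b@B7, c@B5, e@B7, f@B6}
  B8:   IN={a@B1, b@B0, b@B7, c@B5, e@B1, e@B7, f@B3, f@B6}   OUT={a@B1, b@B0, b@B7, c@B8, d@B8, e@B1, e@B7, f@B3, f@B6}

Merge at B1: IN[B1] = OUT[B0] = {a@B1, b@B0, e@B1, f@B3}
Applying B1's transfer function to that IN value gives OUT[B1] (row B1 above).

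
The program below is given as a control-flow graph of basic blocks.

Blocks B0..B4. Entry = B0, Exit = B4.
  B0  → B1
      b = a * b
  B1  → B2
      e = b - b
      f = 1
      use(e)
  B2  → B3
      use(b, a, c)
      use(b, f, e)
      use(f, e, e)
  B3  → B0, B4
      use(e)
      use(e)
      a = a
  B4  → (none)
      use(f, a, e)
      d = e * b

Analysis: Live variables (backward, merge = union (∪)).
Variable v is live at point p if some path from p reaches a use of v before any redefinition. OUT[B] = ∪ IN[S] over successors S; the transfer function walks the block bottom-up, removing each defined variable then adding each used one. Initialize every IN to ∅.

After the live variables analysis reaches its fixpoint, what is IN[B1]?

Answer: {a, b, c}

Derivation:
Fixpoint table:
  B0: | IN={a, b, c} | OUT={a, b, c}
  B1: | IN={a, b, c} | OUT={a, b, c, e, f}
  B2: | IN={a, b, c, e, f} | OUT={a, b, c, e, f}
  B3: | IN={a, b, c, e, f} | OUT={a, b, c, e, f}
  B4: | IN={a, b, e, f} | OUT={}

Merge at B1: OUT[B1] = IN[B2] = {a, b, c, e, f}
Applying B1's transfer function to that OUT value gives IN[B1] (row B1 above).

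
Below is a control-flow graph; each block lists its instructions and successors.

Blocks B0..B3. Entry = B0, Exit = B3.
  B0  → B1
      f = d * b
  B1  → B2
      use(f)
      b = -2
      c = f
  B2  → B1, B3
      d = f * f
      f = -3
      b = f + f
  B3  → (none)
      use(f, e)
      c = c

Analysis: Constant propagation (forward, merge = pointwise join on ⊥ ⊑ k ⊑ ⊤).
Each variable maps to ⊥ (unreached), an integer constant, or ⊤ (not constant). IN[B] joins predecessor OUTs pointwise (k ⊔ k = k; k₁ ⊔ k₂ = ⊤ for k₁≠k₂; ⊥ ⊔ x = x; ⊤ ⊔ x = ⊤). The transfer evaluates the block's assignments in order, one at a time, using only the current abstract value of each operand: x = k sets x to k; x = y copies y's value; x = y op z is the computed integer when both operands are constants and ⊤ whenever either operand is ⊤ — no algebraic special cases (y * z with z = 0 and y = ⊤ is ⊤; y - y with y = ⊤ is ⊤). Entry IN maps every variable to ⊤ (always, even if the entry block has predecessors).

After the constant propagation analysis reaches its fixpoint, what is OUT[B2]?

Answer: {a: ⊤, b: -6, c: ⊤, d: ⊤, e: ⊤, f: -3}

Trace:
Converged values:
  B0:  IN=(all ⊤)  OUT=(all ⊤)
  B1:  IN=(all ⊤)  OUT={b:-2; rest ⊤}
  B2:  IN={b:-2; rest ⊤}  OUT={b:-6, f:-3; rest ⊤}
  B3:  IN={b:-6, f:-3; rest ⊤}  OUT={b:-6, f:-3; rest ⊤}

Merge at B2: IN[B2] = OUT[B1] = {a: ⊤, b: -2, c: ⊤, d: ⊤, e: ⊤, f: ⊤}
Applying B2's transfer function to that IN value gives OUT[B2] (row B2 above).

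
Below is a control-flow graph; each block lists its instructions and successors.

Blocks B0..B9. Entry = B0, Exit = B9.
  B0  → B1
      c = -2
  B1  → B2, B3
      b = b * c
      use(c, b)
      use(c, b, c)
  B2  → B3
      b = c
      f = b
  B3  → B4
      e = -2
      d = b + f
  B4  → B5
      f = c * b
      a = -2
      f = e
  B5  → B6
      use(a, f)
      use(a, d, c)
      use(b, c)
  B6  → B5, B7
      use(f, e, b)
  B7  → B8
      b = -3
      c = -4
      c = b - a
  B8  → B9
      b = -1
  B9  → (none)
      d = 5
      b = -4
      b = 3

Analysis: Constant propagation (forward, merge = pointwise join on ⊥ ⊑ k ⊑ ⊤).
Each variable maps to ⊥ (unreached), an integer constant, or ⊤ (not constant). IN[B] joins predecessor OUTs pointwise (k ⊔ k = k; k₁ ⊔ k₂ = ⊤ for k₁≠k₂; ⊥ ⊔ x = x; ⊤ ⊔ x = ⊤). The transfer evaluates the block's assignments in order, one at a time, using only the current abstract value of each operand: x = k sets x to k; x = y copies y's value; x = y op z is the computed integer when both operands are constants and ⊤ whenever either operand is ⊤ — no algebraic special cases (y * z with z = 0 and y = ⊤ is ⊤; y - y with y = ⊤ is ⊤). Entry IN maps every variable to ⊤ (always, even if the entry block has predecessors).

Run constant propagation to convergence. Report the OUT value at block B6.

Converged values:
  B0: | IN=(all ⊤) | OUT={c:-2; rest ⊤}
  B1: | IN={c:-2; rest ⊤} | OUT={c:-2; rest ⊤}
  B2: | IN={c:-2; rest ⊤} | OUT={b:-2, c:-2, f:-2; rest ⊤}
  B3: | IN={c:-2; rest ⊤} | OUT={c:-2, e:-2; rest ⊤}
  B4: | IN={c:-2, e:-2; rest ⊤} | OUT={a:-2, c:-2, e:-2, f:-2; rest ⊤}
  B5: | IN={a:-2, c:-2, e:-2, f:-2; rest ⊤} | OUT={a:-2, c:-2, e:-2, f:-2; rest ⊤}
  B6: | IN={a:-2, c:-2, e:-2, f:-2; rest ⊤} | OUT={a:-2, c:-2, e:-2, f:-2; rest ⊤}
  B7: | IN={a:-2, c:-2, e:-2, f:-2; rest ⊤} | OUT={a:-2, b:-3, c:-1, e:-2, f:-2; rest ⊤}
  B8: | IN={a:-2, b:-3, c:-1, e:-2, f:-2; rest ⊤} | OUT={a:-2, b:-1, c:-1, e:-2, f:-2; rest ⊤}
  B9: | IN={a:-2, b:-1, c:-1, e:-2, f:-2; rest ⊤} | OUT={a:-2, b:3, c:-1, d:5, e:-2, f:-2; rest ⊤}

Merge at B6: IN[B6] = OUT[B5] = {a: -2, b: ⊤, c: -2, d: ⊤, e: -2, f: -2}
Applying B6's transfer function to that IN value gives OUT[B6] (row B6 above).

Answer: {a: -2, b: ⊤, c: -2, d: ⊤, e: -2, f: -2}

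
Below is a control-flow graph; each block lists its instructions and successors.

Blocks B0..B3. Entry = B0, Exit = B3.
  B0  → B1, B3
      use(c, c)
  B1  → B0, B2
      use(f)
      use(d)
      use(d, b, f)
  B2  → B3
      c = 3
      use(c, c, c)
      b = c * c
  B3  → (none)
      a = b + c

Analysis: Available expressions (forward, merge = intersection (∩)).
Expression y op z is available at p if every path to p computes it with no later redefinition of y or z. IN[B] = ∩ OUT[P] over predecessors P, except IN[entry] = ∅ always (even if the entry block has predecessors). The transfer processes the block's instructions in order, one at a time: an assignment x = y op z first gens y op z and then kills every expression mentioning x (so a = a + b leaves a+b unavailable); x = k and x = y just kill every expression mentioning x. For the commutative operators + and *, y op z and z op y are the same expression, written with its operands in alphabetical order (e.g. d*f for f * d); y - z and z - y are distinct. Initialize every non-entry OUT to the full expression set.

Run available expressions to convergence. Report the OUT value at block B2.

Fixpoint table:
  B0:  IN={}  OUT={}
  B1:  IN={}  OUT={}
  B2:  IN={}  OUT={c*c}
  B3:  IN={}  OUT={b+c}

Merge at B2: IN[B2] = OUT[B1] = {}
Applying B2's transfer function to that IN value gives OUT[B2] (row B2 above).

Answer: {c*c}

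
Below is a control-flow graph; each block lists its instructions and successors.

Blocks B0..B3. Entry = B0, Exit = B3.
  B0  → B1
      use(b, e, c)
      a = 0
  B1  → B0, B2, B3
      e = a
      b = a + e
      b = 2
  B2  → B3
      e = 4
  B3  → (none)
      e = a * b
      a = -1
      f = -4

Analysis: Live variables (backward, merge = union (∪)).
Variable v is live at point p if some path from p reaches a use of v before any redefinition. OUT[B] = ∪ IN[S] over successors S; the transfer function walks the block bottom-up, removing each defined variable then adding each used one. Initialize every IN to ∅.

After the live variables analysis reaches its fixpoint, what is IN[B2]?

Answer: {a, b}

Derivation:
Per-block solution:
  B0:  IN={b, c, e}  OUT={a, c}
  B1:  IN={a, c}  OUT={a, b, c, e}
  B2:  IN={a, b}  OUT={a, b}
  B3:  IN={a, b}  OUT={}

Merge at B2: OUT[B2] = IN[B3] = {a, b}
Applying B2's transfer function to that OUT value gives IN[B2] (row B2 above).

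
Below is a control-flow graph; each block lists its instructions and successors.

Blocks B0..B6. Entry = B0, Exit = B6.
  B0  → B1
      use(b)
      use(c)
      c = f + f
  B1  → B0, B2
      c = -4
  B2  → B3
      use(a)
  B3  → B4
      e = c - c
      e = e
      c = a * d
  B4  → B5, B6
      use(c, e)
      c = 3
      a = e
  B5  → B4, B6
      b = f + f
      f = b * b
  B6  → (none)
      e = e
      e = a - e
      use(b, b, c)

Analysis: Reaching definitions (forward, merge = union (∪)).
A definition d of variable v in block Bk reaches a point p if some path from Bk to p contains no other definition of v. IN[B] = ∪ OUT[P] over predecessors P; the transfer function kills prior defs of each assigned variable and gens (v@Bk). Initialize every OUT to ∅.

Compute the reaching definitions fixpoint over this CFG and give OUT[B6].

Answer: {a@B4, b@B5, c@B4, e@B6, f@B5}

Derivation:
Converged values:
  B0:   IN={c@B1}   OUT={c@B0}
  B1:   IN={c@B0}   OUT={c@B1}
  B2:   IN={c@B1}   OUT={c@B1}
  B3:   IN={c@B1}   OUT={c@B3, e@B3}
  B4:   IN={a@B4, b@B5, c@B3, c@B4, e@B3, f@B5}   OUT={a@B4, b@B5, c@B4, e@B3, f@B5}
  B5:   IN={a@B4, b@B5, c@B4, e@B3, f@B5}   OUT={a@B4, b@B5, c@B4, e@B3, f@B5}
  B6:   IN={a@B4, b@B5, c@B4, e@B3, f@B5}   OUT={a@B4, b@B5, c@B4, e@B6, f@B5}

Merge at B6: IN[B6] = OUT[B4] ⊔ OUT[B5] = {a@B4, b@B5, c@B4, e@B3, f@B5}
Applying B6's transfer function to that IN value gives OUT[B6] (row B6 above).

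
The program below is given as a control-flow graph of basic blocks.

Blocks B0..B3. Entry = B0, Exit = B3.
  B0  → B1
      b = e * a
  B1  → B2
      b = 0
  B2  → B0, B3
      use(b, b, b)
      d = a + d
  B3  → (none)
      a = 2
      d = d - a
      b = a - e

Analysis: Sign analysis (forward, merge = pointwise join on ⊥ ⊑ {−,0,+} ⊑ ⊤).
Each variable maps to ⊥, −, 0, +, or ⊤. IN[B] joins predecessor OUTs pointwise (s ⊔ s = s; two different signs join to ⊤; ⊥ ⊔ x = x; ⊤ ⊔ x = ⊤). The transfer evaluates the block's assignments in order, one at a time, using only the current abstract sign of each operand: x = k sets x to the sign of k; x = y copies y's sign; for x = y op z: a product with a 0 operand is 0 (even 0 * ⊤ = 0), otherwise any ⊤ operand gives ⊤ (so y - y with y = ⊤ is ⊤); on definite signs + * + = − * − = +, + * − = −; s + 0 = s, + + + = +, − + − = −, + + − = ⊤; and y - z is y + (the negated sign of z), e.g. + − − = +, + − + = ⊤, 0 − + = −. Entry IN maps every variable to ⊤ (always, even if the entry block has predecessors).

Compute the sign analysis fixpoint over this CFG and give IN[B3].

Fixpoint table:
  B0:  IN=(all ⊤)  OUT=(all ⊤)
  B1:  IN=(all ⊤)  OUT={b:0; rest ⊤}
  B2:  IN={b:0; rest ⊤}  OUT={b:0; rest ⊤}
  B3:  IN={b:0; rest ⊤}  OUT={a:+; rest ⊤}

Merge at B3: IN[B3] = OUT[B2] = {a: ⊤, b: 0, c: ⊤, d: ⊤, e: ⊤, f: ⊤}

Answer: {a: ⊤, b: 0, c: ⊤, d: ⊤, e: ⊤, f: ⊤}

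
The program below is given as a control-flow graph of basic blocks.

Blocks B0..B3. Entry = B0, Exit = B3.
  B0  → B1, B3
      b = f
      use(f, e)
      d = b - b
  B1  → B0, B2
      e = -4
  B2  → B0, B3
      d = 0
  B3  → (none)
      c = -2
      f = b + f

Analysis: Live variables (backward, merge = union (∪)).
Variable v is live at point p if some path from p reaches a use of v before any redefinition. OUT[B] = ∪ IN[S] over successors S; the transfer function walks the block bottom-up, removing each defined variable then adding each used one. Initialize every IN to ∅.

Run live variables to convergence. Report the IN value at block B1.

Per-block solution:
  B0:   IN={e, f}   OUT={b, f}
  B1:   IN={b, f}   OUT={b, e, f}
  B2:   IN={b, e, f}   OUT={b, e, f}
  B3:   IN={b, f}   OUT={}

Merge at B1: OUT[B1] = IN[B0] ⊔ IN[B2] = {b, e, f}
Applying B1's transfer function to that OUT value gives IN[B1] (row B1 above).

Answer: {b, f}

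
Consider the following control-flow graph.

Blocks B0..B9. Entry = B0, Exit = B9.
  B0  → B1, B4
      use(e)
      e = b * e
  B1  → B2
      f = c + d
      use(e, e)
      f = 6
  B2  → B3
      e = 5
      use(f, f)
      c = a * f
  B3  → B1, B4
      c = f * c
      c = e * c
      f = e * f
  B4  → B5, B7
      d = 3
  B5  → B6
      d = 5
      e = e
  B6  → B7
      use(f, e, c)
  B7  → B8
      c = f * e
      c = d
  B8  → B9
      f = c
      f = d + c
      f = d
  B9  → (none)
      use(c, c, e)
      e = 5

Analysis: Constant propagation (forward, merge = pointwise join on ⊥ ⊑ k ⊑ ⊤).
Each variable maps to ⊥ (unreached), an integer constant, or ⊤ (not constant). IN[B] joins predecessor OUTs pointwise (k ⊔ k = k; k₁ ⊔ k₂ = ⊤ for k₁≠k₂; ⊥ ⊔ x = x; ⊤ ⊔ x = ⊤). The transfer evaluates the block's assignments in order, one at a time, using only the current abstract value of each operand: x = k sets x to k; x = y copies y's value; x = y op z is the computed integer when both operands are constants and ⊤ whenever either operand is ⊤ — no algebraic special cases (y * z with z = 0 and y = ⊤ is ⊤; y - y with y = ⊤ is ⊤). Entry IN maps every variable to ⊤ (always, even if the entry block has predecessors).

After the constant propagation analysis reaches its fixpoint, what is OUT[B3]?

Fixpoint table:
  B0:   IN=(all ⊤)   OUT=(all ⊤)
  B1:   IN=(all ⊤)   OUT={f:6; rest ⊤}
  B2:   IN={f:6; rest ⊤}   OUT={e:5, f:6; rest ⊤}
  B3:   IN={e:5, f:6; rest ⊤}   OUT={e:5, f:30; rest ⊤}
  B4:   IN=(all ⊤)   OUT={d:3; rest ⊤}
  B5:   IN={d:3; rest ⊤}   OUT={d:5; rest ⊤}
  B6:   IN={d:5; rest ⊤}   OUT={d:5; rest ⊤}
  B7:   IN=(all ⊤)   OUT=(all ⊤)
  B8:   IN=(all ⊤)   OUT=(all ⊤)
  B9:   IN=(all ⊤)   OUT={e:5; rest ⊤}

Merge at B3: IN[B3] = OUT[B2] = {a: ⊤, b: ⊤, c: ⊤, d: ⊤, e: 5, f: 6}
Applying B3's transfer function to that IN value gives OUT[B3] (row B3 above).

Answer: {a: ⊤, b: ⊤, c: ⊤, d: ⊤, e: 5, f: 30}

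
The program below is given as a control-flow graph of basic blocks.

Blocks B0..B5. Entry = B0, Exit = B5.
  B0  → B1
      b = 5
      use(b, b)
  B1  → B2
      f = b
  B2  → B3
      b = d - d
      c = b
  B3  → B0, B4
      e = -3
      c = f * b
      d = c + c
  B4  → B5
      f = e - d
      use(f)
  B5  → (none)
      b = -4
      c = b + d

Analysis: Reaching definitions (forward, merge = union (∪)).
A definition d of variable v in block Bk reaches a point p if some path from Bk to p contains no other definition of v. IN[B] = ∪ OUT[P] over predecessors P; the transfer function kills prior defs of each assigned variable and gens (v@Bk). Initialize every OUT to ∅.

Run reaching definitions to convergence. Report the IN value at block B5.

Answer: {b@B2, c@B3, d@B3, e@B3, f@B4}

Trace:
Converged values:
  B0:   IN={b@B2, c@B3, d@B3, e@B3, f@B1}   OUT={b@B0, c@B3, d@B3, e@B3, f@B1}
  B1:   IN={b@B0, c@B3, d@B3, e@B3, f@B1}   OUT={b@B0, c@B3, d@B3, e@B3, f@B1}
  B2:   IN={b@B0, c@B3, d@B3, e@B3, f@B1}   OUT={b@B2, c@B2, d@B3, e@B3, f@B1}
  B3:   IN={b@B2, c@B2, d@B3, e@B3, f@B1}   OUT={b@B2, c@B3, d@B3, e@B3, f@B1}
  B4:   IN={b@B2, c@B3, d@B3, e@B3, f@B1}   OUT={b@B2, c@B3, d@B3, e@B3, f@B4}
  B5:   IN={b@B2, c@B3, d@B3, e@B3, f@B4}   OUT={b@B5, c@B5, d@B3, e@B3, f@B4}

Merge at B5: IN[B5] = OUT[B4] = {b@B2, c@B3, d@B3, e@B3, f@B4}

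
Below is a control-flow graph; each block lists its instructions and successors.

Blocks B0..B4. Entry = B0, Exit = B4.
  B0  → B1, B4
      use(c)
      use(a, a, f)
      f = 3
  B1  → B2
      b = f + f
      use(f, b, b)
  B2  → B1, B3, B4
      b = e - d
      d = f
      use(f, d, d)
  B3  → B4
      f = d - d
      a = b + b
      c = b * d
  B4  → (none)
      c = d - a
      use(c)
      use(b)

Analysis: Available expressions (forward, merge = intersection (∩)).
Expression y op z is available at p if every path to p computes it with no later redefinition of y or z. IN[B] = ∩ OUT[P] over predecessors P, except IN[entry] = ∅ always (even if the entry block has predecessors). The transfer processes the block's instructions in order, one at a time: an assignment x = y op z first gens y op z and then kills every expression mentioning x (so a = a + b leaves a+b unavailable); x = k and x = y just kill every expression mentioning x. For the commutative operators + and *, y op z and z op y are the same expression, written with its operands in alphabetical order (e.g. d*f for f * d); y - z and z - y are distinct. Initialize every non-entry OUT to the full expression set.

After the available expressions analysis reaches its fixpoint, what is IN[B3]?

Answer: {f+f}

Derivation:
Converged values:
  B0: | IN={} | OUT={}
  B1: | IN={} | OUT={f+f}
  B2: | IN={f+f} | OUT={f+f}
  B3: | IN={f+f} | OUT={b*d, b+b, d-d}
  B4: | IN={} | OUT={d-a}

Merge at B3: IN[B3] = OUT[B2] = {f+f}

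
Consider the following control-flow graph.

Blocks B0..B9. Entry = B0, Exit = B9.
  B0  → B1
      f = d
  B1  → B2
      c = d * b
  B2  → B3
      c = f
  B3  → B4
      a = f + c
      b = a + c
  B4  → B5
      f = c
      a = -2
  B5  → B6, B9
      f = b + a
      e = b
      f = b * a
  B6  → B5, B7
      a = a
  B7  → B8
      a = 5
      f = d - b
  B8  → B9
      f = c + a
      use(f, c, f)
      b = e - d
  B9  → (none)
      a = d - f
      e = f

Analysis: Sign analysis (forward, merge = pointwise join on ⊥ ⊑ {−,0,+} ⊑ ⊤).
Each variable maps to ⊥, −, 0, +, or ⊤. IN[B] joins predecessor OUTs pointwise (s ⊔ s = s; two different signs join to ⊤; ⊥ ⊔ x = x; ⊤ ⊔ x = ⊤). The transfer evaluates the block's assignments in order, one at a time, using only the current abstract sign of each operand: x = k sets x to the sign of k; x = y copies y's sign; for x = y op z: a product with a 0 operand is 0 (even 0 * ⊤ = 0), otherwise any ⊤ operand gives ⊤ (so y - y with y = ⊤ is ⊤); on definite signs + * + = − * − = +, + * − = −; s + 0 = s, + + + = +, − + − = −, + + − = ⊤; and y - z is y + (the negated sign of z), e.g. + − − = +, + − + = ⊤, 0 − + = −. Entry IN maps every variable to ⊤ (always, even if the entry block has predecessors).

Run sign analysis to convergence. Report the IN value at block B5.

Converged values:
  B0: | IN=(all ⊤) | OUT=(all ⊤)
  B1: | IN=(all ⊤) | OUT=(all ⊤)
  B2: | IN=(all ⊤) | OUT=(all ⊤)
  B3: | IN=(all ⊤) | OUT=(all ⊤)
  B4: | IN=(all ⊤) | OUT={a:-; rest ⊤}
  B5: | IN={a:-; rest ⊤} | OUT={a:-; rest ⊤}
  B6: | IN={a:-; rest ⊤} | OUT={a:-; rest ⊤}
  B7: | IN={a:-; rest ⊤} | OUT={a:+; rest ⊤}
  B8: | IN={a:+; rest ⊤} | OUT={a:+; rest ⊤}
  B9: | IN=(all ⊤) | OUT=(all ⊤)

Merge at B5: IN[B5] = OUT[B4] ⊔ OUT[B6] = {a: -, b: ⊤, c: ⊤, d: ⊤, e: ⊤, f: ⊤}

Answer: {a: -, b: ⊤, c: ⊤, d: ⊤, e: ⊤, f: ⊤}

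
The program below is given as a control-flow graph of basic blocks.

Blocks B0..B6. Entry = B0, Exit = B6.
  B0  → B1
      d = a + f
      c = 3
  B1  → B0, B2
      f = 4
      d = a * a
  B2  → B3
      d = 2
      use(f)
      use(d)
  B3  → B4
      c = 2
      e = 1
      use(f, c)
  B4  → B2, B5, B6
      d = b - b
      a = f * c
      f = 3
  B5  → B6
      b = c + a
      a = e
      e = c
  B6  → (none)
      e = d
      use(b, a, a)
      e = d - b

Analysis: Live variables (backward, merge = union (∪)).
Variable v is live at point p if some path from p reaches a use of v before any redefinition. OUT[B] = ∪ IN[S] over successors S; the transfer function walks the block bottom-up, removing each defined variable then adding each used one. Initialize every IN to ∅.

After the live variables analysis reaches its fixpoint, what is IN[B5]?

Per-block solution:
  B0:  IN={a, b, f}  OUT={a, b}
  B1:  IN={a, b}  OUT={a, b, f}
  B2:  IN={b, f}  OUT={b, f}
  B3:  IN={b, f}  OUT={b, c, e, f}
  B4:  IN={b, c, e, f}  OUT={a, b, c, d, e, f}
  B5:  IN={a, c, d, e}  OUT={a, b, d}
  B6:  IN={a, b, d}  OUT={}

Merge at B5: OUT[B5] = IN[B6] = {a, b, d}
Applying B5's transfer function to that OUT value gives IN[B5] (row B5 above).

Answer: {a, c, d, e}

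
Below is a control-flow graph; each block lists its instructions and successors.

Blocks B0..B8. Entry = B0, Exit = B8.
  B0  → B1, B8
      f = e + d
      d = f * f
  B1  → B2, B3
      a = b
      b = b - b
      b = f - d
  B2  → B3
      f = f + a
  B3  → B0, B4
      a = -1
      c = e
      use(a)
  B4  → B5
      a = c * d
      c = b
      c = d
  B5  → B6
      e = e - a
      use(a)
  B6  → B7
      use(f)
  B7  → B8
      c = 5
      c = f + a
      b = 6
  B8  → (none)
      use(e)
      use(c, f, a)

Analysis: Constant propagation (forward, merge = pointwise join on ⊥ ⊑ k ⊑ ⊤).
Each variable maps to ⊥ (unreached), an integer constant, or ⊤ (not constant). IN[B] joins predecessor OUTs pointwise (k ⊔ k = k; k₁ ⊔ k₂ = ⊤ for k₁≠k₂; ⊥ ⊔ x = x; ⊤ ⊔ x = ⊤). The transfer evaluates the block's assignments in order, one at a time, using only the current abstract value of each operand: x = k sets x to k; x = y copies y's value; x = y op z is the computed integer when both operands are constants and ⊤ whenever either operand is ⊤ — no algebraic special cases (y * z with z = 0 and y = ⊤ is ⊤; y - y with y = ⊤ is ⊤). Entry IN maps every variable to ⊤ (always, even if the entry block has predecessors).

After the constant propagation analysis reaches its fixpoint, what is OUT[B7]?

Per-block solution:
  B0:   IN=(all ⊤)   OUT=(all ⊤)
  B1:   IN=(all ⊤)   OUT=(all ⊤)
  B2:   IN=(all ⊤)   OUT=(all ⊤)
  B3:   IN=(all ⊤)   OUT={a:-1; rest ⊤}
  B4:   IN={a:-1; rest ⊤}   OUT=(all ⊤)
  B5:   IN=(all ⊤)   OUT=(all ⊤)
  B6:   IN=(all ⊤)   OUT=(all ⊤)
  B7:   IN=(all ⊤)   OUT={b:6; rest ⊤}
  B8:   IN=(all ⊤)   OUT=(all ⊤)

Merge at B7: IN[B7] = OUT[B6] = {a: ⊤, b: ⊤, c: ⊤, d: ⊤, e: ⊤, f: ⊤}
Applying B7's transfer function to that IN value gives OUT[B7] (row B7 above).

Answer: {a: ⊤, b: 6, c: ⊤, d: ⊤, e: ⊤, f: ⊤}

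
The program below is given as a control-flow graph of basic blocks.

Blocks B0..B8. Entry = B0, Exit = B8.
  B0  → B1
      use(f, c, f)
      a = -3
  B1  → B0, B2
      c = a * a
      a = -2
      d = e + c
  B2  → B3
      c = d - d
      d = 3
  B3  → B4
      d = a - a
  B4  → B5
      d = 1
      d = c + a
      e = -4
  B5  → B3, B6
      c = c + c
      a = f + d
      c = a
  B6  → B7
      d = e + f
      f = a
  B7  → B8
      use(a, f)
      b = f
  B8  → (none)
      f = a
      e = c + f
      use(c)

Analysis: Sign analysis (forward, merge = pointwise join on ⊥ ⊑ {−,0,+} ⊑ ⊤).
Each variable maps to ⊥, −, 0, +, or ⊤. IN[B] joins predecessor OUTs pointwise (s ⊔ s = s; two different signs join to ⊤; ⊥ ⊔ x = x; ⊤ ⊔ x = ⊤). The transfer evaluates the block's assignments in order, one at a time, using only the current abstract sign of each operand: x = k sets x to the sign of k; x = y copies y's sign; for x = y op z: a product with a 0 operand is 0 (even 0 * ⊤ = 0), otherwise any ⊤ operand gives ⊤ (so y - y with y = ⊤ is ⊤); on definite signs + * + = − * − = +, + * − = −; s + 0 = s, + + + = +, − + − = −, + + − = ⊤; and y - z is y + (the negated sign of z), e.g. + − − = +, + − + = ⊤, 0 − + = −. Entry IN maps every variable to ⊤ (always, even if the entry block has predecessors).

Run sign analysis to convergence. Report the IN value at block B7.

Answer: {a: ⊤, b: ⊤, c: ⊤, d: ⊤, e: -, f: ⊤}

Working:
Fixpoint table:
  B0:   IN=(all ⊤)   OUT={a:-; rest ⊤}
  B1:   IN={a:-; rest ⊤}   OUT={a:-, c:+; rest ⊤}
  B2:   IN={a:-, c:+; rest ⊤}   OUT={a:-, d:+; rest ⊤}
  B3:   IN=(all ⊤)   OUT=(all ⊤)
  B4:   IN=(all ⊤)   OUT={e:-; rest ⊤}
  B5:   IN={e:-; rest ⊤}   OUT={e:-; rest ⊤}
  B6:   IN={e:-; rest ⊤}   OUT={e:-; rest ⊤}
  B7:   IN={e:-; rest ⊤}   OUT={e:-; rest ⊤}
  B8:   IN={e:-; rest ⊤}   OUT=(all ⊤)

Merge at B7: IN[B7] = OUT[B6] = {a: ⊤, b: ⊤, c: ⊤, d: ⊤, e: -, f: ⊤}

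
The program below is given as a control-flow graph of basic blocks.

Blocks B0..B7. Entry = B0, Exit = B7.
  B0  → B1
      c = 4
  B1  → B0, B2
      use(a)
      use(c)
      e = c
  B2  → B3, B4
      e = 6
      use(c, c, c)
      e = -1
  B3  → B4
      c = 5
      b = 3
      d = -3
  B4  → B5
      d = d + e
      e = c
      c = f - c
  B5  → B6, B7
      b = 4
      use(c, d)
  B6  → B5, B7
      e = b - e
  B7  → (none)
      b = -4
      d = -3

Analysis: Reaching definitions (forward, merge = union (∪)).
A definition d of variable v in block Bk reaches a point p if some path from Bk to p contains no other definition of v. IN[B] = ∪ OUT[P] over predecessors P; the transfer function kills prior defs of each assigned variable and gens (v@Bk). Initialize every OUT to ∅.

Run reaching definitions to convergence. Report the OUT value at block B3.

Per-block solution:
  B0:  IN={c@B0, e@B1}  OUT={c@B0, e@B1}
  B1:  IN={c@B0, e@B1}  OUT={c@B0, e@B1}
  B2:  IN={c@B0, e@B1}  OUT={c@B0, e@B2}
  B3:  IN={c@B0, e@B2}  OUT={b@B3, c@B3, d@B3, e@B2}
  B4:  IN={b@B3, c@B0, c@B3, d@B3, e@B2}  OUT={b@B3, c@B4, d@B4, e@B4}
  B5:  IN={b@B3, b@B5, c@B4, d@B4, e@B4, e@B6}  OUT={b@B5, c@B4, d@B4, e@B4, e@B6}
  B6:  IN={b@B5, c@B4, d@B4, e@B4, e@B6}  OUT={b@B5, c@B4, d@B4, e@B6}
  B7:  IN={b@B5, c@B4, d@B4, e@B4, e@B6}  OUT={b@B7, c@B4, d@B7, e@B4, e@B6}

Merge at B3: IN[B3] = OUT[B2] = {c@B0, e@B2}
Applying B3's transfer function to that IN value gives OUT[B3] (row B3 above).

Answer: {b@B3, c@B3, d@B3, e@B2}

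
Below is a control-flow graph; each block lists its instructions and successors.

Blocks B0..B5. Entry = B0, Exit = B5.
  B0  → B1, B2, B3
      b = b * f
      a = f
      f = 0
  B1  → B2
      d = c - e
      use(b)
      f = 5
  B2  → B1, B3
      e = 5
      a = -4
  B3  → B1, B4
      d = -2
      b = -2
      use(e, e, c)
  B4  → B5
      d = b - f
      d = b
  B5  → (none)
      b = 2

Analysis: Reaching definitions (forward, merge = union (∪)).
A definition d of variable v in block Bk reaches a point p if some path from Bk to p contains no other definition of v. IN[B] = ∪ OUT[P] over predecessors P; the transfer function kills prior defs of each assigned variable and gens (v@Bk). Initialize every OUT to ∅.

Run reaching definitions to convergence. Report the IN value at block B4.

Fixpoint table:
  B0: | IN={} | OUT={a@B0, b@B0, f@B0}
  B1: | IN={a@B0, a@B2, b@B0, b@B3, d@B1, d@B3, e@B2, f@B0, f@B1} | OUT={a@B0, a@B2, b@B0, b@B3, d@B1, e@B2, f@B1}
  B2: | IN={a@B0, a@B2, b@B0, b@B3, d@B1, e@B2, f@B0, f@B1} | OUT={a@B2, b@B0, b@B3, d@B1, e@B2, f@B0, f@B1}
  B3: | IN={a@B0, a@B2, b@B0, b@B3, d@B1, e@B2, f@B0, f@B1} | OUT={a@B0, a@B2, b@B3, d@B3, e@B2, f@B0, f@B1}
  B4: | IN={a@B0, a@B2, b@B3, d@B3, e@B2, f@B0, f@B1} | OUT={a@B0, a@B2, b@B3, d@B4, e@B2, f@B0, f@B1}
  B5: | IN={a@B0, a@B2, b@B3, d@B4, e@B2, f@B0, f@B1} | OUT={a@B0, a@B2, b@B5, d@B4, e@B2, f@B0, f@B1}

Merge at B4: IN[B4] = OUT[B3] = {a@B0, a@B2, b@B3, d@B3, e@B2, f@B0, f@B1}

Answer: {a@B0, a@B2, b@B3, d@B3, e@B2, f@B0, f@B1}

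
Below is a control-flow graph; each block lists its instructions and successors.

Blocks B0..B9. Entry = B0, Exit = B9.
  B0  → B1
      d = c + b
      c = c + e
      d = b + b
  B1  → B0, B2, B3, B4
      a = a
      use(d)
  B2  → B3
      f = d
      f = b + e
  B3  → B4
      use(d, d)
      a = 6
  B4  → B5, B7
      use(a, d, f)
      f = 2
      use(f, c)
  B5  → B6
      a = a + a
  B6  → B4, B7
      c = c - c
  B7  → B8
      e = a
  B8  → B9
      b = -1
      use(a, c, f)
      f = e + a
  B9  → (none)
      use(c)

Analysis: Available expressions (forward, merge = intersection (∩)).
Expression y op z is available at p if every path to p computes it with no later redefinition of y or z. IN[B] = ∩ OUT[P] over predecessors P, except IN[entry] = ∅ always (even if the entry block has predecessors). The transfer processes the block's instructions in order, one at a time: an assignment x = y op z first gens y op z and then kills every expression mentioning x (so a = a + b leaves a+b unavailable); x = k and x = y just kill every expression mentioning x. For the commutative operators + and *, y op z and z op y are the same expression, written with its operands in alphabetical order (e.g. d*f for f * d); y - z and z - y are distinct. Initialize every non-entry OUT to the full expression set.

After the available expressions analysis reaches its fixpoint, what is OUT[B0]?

Fixpoint table:
  B0: | IN={} | OUT={b+b}
  B1: | IN={b+b} | OUT={b+b}
  B2: | IN={b+b} | OUT={b+b, b+e}
  B3: | IN={b+b} | OUT={b+b}
  B4: | IN={b+b} | OUT={b+b}
  B5: | IN={b+b} | OUT={b+b}
  B6: | IN={b+b} | OUT={b+b}
  B7: | IN={b+b} | OUT={b+b}
  B8: | IN={b+b} | OUT={a+e}
  B9: | IN={a+e} | OUT={a+e}

Merge at B0 (entry node, so the boundary value {} is joined with the incoming edge(s)): IN[B0] = {} ∩ OUT[B1] = {}
Applying B0's transfer function to that IN value gives OUT[B0] (row B0 above).

Answer: {b+b}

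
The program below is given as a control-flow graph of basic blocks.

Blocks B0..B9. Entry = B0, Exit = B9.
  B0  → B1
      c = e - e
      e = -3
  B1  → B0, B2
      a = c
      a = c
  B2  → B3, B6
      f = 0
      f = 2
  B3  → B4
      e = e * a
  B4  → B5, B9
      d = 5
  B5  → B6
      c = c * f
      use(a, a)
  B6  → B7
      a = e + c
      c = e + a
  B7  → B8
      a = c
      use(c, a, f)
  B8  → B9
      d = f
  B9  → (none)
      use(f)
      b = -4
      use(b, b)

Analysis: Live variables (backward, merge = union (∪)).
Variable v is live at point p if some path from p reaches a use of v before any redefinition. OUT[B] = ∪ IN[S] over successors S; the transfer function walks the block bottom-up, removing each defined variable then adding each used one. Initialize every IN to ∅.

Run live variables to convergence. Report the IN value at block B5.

Answer: {a, c, e, f}

Working:
Converged values:
  B0:   IN={e}   OUT={c, e}
  B1:   IN={c, e}   OUT={a, c, e}
  B2:   IN={a, c, e}   OUT={a, c, e, f}
  B3:   IN={a, c, e, f}   OUT={a, c, e, f}
  B4:   IN={a, c, e, f}   OUT={a, c, e, f}
  B5:   IN={a, c, e, f}   OUT={c, e, f}
  B6:   IN={c, e, f}   OUT={c, f}
  B7:   IN={c, f}   OUT={f}
  B8:   IN={f}   OUT={f}
  B9:   IN={f}   OUT={}

Merge at B5: OUT[B5] = IN[B6] = {c, e, f}
Applying B5's transfer function to that OUT value gives IN[B5] (row B5 above).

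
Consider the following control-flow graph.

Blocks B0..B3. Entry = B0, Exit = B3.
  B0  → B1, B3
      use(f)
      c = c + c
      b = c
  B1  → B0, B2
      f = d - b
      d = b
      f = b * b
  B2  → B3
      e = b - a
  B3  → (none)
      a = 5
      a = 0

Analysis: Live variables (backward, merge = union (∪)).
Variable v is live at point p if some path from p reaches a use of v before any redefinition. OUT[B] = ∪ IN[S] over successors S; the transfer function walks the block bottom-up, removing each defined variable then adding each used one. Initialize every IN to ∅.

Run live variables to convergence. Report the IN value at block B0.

Answer: {a, c, d, f}

Working:
Fixpoint table:
  B0:  IN={a, c, d, f}  OUT={a, b, c, d}
  B1:  IN={a, b, c, d}  OUT={a, b, c, d, f}
  B2:  IN={a, b}  OUT={}
  B3:  IN={}  OUT={}

Merge at B0: OUT[B0] = IN[B1] ⊔ IN[B3] = {a, b, c, d}
Applying B0's transfer function to that OUT value gives IN[B0] (row B0 above).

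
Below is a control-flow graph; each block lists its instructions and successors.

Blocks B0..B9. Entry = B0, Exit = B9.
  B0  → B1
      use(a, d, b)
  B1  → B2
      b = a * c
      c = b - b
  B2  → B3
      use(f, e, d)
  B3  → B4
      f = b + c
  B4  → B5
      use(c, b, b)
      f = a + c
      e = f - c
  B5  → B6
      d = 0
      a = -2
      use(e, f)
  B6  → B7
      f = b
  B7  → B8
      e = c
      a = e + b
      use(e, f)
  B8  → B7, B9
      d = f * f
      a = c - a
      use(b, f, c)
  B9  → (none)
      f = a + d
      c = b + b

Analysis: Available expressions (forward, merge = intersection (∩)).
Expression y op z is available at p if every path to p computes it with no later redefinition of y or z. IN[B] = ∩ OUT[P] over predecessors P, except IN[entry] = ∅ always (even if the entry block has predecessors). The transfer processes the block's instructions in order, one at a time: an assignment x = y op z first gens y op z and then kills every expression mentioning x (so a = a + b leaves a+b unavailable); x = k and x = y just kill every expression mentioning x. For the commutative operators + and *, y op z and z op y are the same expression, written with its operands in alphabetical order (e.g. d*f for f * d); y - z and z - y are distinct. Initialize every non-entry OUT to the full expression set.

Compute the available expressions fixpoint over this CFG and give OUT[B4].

Converged values:
  B0:   IN={}   OUT={}
  B1:   IN={}   OUT={b-b}
  B2:   IN={b-b}   OUT={b-b}
  B3:   IN={b-b}   OUT={b+c, b-b}
  B4:   IN={b+c, b-b}   OUT={a+c, b+c, b-b, f-c}
  B5:   IN={a+c, b+c, b-b, f-c}   OUT={b+c, b-b, f-c}
  B6:   IN={b+c, b-b, f-c}   OUT={b+c, b-b}
  B7:   IN={b+c, b-b}   OUT={b+c, b+e, b-b}
  B8:   IN={b+c, b+e, b-b}   OUT={b+c, b+e, b-b, f*f}
  B9:   IN={b+c, b+e, b-b, f*f}   OUT={a+d, b+b, b+e, b-b}

Merge at B4: IN[B4] = OUT[B3] = {b+c, b-b}
Applying B4's transfer function to that IN value gives OUT[B4] (row B4 above).

Answer: {a+c, b+c, b-b, f-c}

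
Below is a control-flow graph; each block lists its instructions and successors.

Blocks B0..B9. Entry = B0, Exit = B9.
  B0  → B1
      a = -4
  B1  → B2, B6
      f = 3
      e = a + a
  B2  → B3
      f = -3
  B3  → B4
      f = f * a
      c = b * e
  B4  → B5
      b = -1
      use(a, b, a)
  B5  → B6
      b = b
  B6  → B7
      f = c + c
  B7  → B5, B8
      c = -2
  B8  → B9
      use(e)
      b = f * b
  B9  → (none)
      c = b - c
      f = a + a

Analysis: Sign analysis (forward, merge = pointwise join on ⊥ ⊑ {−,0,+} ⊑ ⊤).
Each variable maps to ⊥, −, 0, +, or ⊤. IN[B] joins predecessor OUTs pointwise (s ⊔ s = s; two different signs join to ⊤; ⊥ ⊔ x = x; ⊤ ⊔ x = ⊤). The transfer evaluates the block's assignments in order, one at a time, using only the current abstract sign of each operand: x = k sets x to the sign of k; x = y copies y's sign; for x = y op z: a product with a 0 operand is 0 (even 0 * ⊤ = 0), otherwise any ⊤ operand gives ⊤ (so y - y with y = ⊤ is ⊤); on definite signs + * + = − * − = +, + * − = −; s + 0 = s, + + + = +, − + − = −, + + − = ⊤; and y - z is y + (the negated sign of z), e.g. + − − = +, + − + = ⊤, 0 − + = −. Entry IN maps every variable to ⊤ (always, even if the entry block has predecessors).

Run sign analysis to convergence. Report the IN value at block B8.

Answer: {a: -, b: ⊤, c: -, d: ⊤, e: -, f: ⊤}

Derivation:
Converged values:
  B0: | IN=(all ⊤) | OUT={a:-; rest ⊤}
  B1: | IN={a:-; rest ⊤} | OUT={a:-, e:-, f:+; rest ⊤}
  B2: | IN={a:-, e:-, f:+; rest ⊤} | OUT={a:-, e:-, f:-; rest ⊤}
  B3: | IN={a:-, e:-, f:-; rest ⊤} | OUT={a:-, e:-, f:+; rest ⊤}
  B4: | IN={a:-, e:-, f:+; rest ⊤} | OUT={a:-, b:-, e:-, f:+; rest ⊤}
  B5: | IN={a:-, e:-; rest ⊤} | OUT={a:-, e:-; rest ⊤}
  B6: | IN={a:-, e:-; rest ⊤} | OUT={a:-, e:-; rest ⊤}
  B7: | IN={a:-, e:-; rest ⊤} | OUT={a:-, c:-, e:-; rest ⊤}
  B8: | IN={a:-, c:-, e:-; rest ⊤} | OUT={a:-, c:-, e:-; rest ⊤}
  B9: | IN={a:-, c:-, e:-; rest ⊤} | OUT={a:-, e:-, f:-; rest ⊤}

Merge at B8: IN[B8] = OUT[B7] = {a: -, b: ⊤, c: -, d: ⊤, e: -, f: ⊤}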